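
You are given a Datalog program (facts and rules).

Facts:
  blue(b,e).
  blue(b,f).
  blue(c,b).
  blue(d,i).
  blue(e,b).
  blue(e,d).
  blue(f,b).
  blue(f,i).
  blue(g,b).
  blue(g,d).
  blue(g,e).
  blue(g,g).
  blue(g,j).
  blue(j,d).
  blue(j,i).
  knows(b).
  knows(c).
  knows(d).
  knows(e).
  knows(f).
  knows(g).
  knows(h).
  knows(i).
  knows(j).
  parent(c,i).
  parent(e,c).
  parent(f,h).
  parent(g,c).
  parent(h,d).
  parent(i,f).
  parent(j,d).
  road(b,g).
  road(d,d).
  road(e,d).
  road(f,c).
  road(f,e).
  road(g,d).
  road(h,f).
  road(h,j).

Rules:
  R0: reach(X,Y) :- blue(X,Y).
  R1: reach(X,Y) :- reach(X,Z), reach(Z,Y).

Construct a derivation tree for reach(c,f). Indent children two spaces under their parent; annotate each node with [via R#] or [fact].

round 1: derive reach(b,e) via R0 from blue(b,e)
round 1: derive reach(b,f) via R0 from blue(b,f)
round 1: derive reach(c,b) via R0 from blue(c,b)
round 1: derive reach(d,i) via R0 from blue(d,i)
round 1: derive reach(e,b) via R0 from blue(e,b)
round 1: derive reach(e,d) via R0 from blue(e,d)
round 1: derive reach(f,b) via R0 from blue(f,b)
round 1: derive reach(f,i) via R0 from blue(f,i)
round 1: derive reach(g,b) via R0 from blue(g,b)
round 1: derive reach(g,d) via R0 from blue(g,d)
round 1: derive reach(g,e) via R0 from blue(g,e)
round 1: derive reach(g,g) via R0 from blue(g,g)
round 1: derive reach(g,j) via R0 from blue(g,j)
round 1: derive reach(j,d) via R0 from blue(j,d)
round 1: derive reach(j,i) via R0 from blue(j,i)
round 2: derive reach(b,b) via R1 from reach(b,e), reach(e,b)
round 2: derive reach(b,d) via R1 from reach(b,e), reach(e,d)
round 2: derive reach(b,i) via R1 from reach(b,f), reach(f,i)
round 2: derive reach(c,e) via R1 from reach(c,b), reach(b,e)
round 2: derive reach(c,f) via R1 from reach(c,b), reach(b,f)
round 2: derive reach(e,e) via R1 from reach(e,b), reach(b,e)
round 2: derive reach(e,f) via R1 from reach(e,b), reach(b,f)
round 2: derive reach(e,i) via R1 from reach(e,d), reach(d,i)
round 2: derive reach(f,e) via R1 from reach(f,b), reach(b,e)
round 2: derive reach(f,f) via R1 from reach(f,b), reach(b,f)
round 2: derive reach(g,f) via R1 from reach(g,b), reach(b,f)
round 2: derive reach(g,i) via R1 from reach(g,d), reach(d,i)
round 3: derive reach(c,d) via R1 from reach(c,b), reach(b,d)
round 3: derive reach(c,i) via R1 from reach(c,b), reach(b,i)
round 3: derive reach(f,d) via R1 from reach(f,b), reach(b,d)

reach(c,f)  [via R1]
  reach(c,b)  [via R0]
    blue(c,b)  [fact]
  reach(b,f)  [via R0]
    blue(b,f)  [fact]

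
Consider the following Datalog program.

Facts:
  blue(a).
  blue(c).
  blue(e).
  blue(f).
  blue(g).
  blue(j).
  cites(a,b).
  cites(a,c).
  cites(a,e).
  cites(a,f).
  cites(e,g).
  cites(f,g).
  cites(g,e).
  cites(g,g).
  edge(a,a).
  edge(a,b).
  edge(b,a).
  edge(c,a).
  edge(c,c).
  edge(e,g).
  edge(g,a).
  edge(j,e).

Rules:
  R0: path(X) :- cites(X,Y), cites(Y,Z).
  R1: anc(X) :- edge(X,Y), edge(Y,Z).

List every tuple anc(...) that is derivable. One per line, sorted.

round 1: derive anc(a) via R1 from edge(a,a), edge(a,a)
round 1: derive anc(b) via R1 from edge(b,a), edge(a,a)
round 1: derive anc(c) via R1 from edge(c,a), edge(a,a)
round 1: derive anc(e) via R1 from edge(e,g), edge(g,a)
round 1: derive anc(g) via R1 from edge(g,a), edge(a,a)
round 1: derive anc(j) via R1 from edge(j,e), edge(e,g)

anc(a)
anc(b)
anc(c)
anc(e)
anc(g)
anc(j)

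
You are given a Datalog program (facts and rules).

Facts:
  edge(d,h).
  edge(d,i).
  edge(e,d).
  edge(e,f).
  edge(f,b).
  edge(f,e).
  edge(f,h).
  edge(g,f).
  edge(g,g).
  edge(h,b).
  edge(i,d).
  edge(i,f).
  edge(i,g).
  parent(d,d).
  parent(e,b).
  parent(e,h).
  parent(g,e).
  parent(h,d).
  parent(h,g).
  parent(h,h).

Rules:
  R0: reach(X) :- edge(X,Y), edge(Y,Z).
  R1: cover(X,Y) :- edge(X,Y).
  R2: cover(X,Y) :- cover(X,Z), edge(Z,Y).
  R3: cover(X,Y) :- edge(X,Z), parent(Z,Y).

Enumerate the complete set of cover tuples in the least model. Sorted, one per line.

round 1: derive cover(d,h) via R1 from edge(d,h)
round 1: derive cover(d,i) via R1 from edge(d,i)
round 1: derive cover(e,d) via R1 from edge(e,d)
round 1: derive cover(e,f) via R1 from edge(e,f)
round 1: derive cover(f,b) via R1 from edge(f,b)
round 1: derive cover(f,e) via R1 from edge(f,e)
round 1: derive cover(f,h) via R1 from edge(f,h)
round 1: derive cover(g,f) via R1 from edge(g,f)
round 1: derive cover(g,g) via R1 from edge(g,g)
round 1: derive cover(h,b) via R1 from edge(h,b)
round 1: derive cover(i,d) via R1 from edge(i,d)
round 1: derive cover(i,f) via R1 from edge(i,f)
round 1: derive cover(i,g) via R1 from edge(i,g)
round 1: derive cover(d,d) via R3 from edge(d,h), parent(h,d)
round 1: derive cover(d,g) via R3 from edge(d,h), parent(h,g)
round 1: derive cover(f,d) via R3 from edge(f,h), parent(h,d)
round 1: derive cover(f,g) via R3 from edge(f,h), parent(h,g)
round 1: derive cover(g,e) via R3 from edge(g,g), parent(g,e)
round 1: derive cover(i,e) via R3 from edge(i,g), parent(g,e)
round 2: derive cover(d,b) via R2 from cover(d,h), edge(h,b)
round 2: derive cover(d,f) via R2 from cover(d,g), edge(g,f)
round 2: derive cover(e,b) via R2 from cover(e,f), edge(f,b)
round 2: derive cover(e,e) via R2 from cover(e,f), edge(f,e)
round 2: derive cover(e,h) via R2 from cover(e,d), edge(d,h)
round 2: derive cover(e,i) via R2 from cover(e,d), edge(d,i)
round 2: derive cover(f,f) via R2 from cover(f,e), edge(e,f)
round 2: derive cover(f,i) via R2 from cover(f,d), edge(d,i)
round 2: derive cover(g,b) via R2 from cover(g,f), edge(f,b)
round 2: derive cover(g,d) via R2 from cover(g,e), edge(e,d)
round 2: derive cover(g,h) via R2 from cover(g,f), edge(f,h)
round 2: derive cover(i,b) via R2 from cover(i,f), edge(f,b)
round 2: derive cover(i,h) via R2 from cover(i,d), edge(d,h)
round 2: derive cover(i,i) via R2 from cover(i,d), edge(d,i)
round 3: derive cover(d,e) via R2 from cover(d,f), edge(f,e)
round 3: derive cover(e,g) via R2 from cover(e,i), edge(i,g)
round 3: derive cover(g,i) via R2 from cover(g,d), edge(d,i)

cover(d,b)
cover(d,d)
cover(d,e)
cover(d,f)
cover(d,g)
cover(d,h)
cover(d,i)
cover(e,b)
cover(e,d)
cover(e,e)
cover(e,f)
cover(e,g)
cover(e,h)
cover(e,i)
cover(f,b)
cover(f,d)
cover(f,e)
cover(f,f)
cover(f,g)
cover(f,h)
cover(f,i)
cover(g,b)
cover(g,d)
cover(g,e)
cover(g,f)
cover(g,g)
cover(g,h)
cover(g,i)
cover(h,b)
cover(i,b)
cover(i,d)
cover(i,e)
cover(i,f)
cover(i,g)
cover(i,h)
cover(i,i)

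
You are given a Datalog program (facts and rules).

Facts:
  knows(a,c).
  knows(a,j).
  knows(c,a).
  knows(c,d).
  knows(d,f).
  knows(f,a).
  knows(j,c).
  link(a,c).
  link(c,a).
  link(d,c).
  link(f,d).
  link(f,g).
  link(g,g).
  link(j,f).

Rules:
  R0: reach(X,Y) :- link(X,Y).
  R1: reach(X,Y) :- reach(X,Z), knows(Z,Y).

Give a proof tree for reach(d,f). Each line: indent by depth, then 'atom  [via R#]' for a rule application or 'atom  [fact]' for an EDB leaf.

round 1: derive reach(a,c) via R0 from link(a,c)
round 1: derive reach(c,a) via R0 from link(c,a)
round 1: derive reach(d,c) via R0 from link(d,c)
round 1: derive reach(f,d) via R0 from link(f,d)
round 1: derive reach(f,g) via R0 from link(f,g)
round 1: derive reach(g,g) via R0 from link(g,g)
round 1: derive reach(j,f) via R0 from link(j,f)
round 2: derive reach(a,a) via R1 from reach(a,c), knows(c,a)
round 2: derive reach(a,d) via R1 from reach(a,c), knows(c,d)
round 2: derive reach(c,c) via R1 from reach(c,a), knows(a,c)
round 2: derive reach(c,j) via R1 from reach(c,a), knows(a,j)
round 2: derive reach(d,a) via R1 from reach(d,c), knows(c,a)
round 2: derive reach(d,d) via R1 from reach(d,c), knows(c,d)
round 2: derive reach(f,f) via R1 from reach(f,d), knows(d,f)
round 2: derive reach(j,a) via R1 from reach(j,f), knows(f,a)
round 3: derive reach(a,f) via R1 from reach(a,d), knows(d,f)
round 3: derive reach(a,j) via R1 from reach(a,a), knows(a,j)
round 3: derive reach(c,d) via R1 from reach(c,c), knows(c,d)
round 3: derive reach(d,f) via R1 from reach(d,d), knows(d,f)
round 3: derive reach(d,j) via R1 from reach(d,a), knows(a,j)
round 3: derive reach(f,a) via R1 from reach(f,f), knows(f,a)
round 3: derive reach(j,c) via R1 from reach(j,a), knows(a,c)
round 3: derive reach(j,j) via R1 from reach(j,a), knows(a,j)
round 4: derive reach(c,f) via R1 from reach(c,d), knows(d,f)
round 4: derive reach(f,c) via R1 from reach(f,a), knows(a,c)
round 4: derive reach(f,j) via R1 from reach(f,a), knows(a,j)
round 4: derive reach(j,d) via R1 from reach(j,c), knows(c,d)

reach(d,f)  [via R1]
  reach(d,d)  [via R1]
    reach(d,c)  [via R0]
      link(d,c)  [fact]
    knows(c,d)  [fact]
  knows(d,f)  [fact]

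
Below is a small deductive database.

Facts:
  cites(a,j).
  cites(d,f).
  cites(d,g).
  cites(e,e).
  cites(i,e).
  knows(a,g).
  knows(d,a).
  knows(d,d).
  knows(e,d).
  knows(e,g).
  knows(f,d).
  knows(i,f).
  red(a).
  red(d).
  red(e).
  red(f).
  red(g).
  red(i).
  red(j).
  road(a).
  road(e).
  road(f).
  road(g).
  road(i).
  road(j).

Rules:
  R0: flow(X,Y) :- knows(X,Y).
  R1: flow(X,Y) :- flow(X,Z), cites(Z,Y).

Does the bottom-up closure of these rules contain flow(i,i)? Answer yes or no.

no

round 1: derive flow(a,g) via R0 from knows(a,g)
round 1: derive flow(d,a) via R0 from knows(d,a)
round 1: derive flow(d,d) via R0 from knows(d,d)
round 1: derive flow(e,d) via R0 from knows(e,d)
round 1: derive flow(e,g) via R0 from knows(e,g)
round 1: derive flow(f,d) via R0 from knows(f,d)
round 1: derive flow(i,f) via R0 from knows(i,f)
round 2: derive flow(d,f) via R1 from flow(d,d), cites(d,f)
round 2: derive flow(d,g) via R1 from flow(d,d), cites(d,g)
round 2: derive flow(d,j) via R1 from flow(d,a), cites(a,j)
round 2: derive flow(e,f) via R1 from flow(e,d), cites(d,f)
round 2: derive flow(f,f) via R1 from flow(f,d), cites(d,f)
round 2: derive flow(f,g) via R1 from flow(f,d), cites(d,g)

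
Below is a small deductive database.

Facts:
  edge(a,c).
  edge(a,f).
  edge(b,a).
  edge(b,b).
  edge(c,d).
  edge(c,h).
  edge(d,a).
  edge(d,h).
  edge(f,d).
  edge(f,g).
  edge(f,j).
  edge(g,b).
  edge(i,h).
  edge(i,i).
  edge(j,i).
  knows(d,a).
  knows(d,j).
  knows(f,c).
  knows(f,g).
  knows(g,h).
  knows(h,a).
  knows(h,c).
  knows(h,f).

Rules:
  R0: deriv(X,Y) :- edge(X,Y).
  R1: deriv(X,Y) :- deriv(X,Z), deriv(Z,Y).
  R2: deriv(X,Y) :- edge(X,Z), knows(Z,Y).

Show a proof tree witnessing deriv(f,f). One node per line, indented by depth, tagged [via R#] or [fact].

round 1: derive deriv(a,c) via R0 from edge(a,c)
round 1: derive deriv(a,f) via R0 from edge(a,f)
round 1: derive deriv(b,a) via R0 from edge(b,a)
round 1: derive deriv(b,b) via R0 from edge(b,b)
round 1: derive deriv(c,d) via R0 from edge(c,d)
round 1: derive deriv(c,h) via R0 from edge(c,h)
round 1: derive deriv(d,a) via R0 from edge(d,a)
round 1: derive deriv(d,h) via R0 from edge(d,h)
round 1: derive deriv(f,d) via R0 from edge(f,d)
round 1: derive deriv(f,g) via R0 from edge(f,g)
round 1: derive deriv(f,j) via R0 from edge(f,j)
round 1: derive deriv(g,b) via R0 from edge(g,b)
round 1: derive deriv(i,h) via R0 from edge(i,h)
round 1: derive deriv(i,i) via R0 from edge(i,i)
round 1: derive deriv(j,i) via R0 from edge(j,i)
round 1: derive deriv(a,g) via R2 from edge(a,f), knows(f,g)
round 1: derive deriv(c,a) via R2 from edge(c,d), knows(d,a)
round 1: derive deriv(c,c) via R2 from edge(c,h), knows(h,c)
round 1: derive deriv(c,f) via R2 from edge(c,h), knows(h,f)
round 1: derive deriv(c,j) via R2 from edge(c,d), knows(d,j)
round 1: derive deriv(d,c) via R2 from edge(d,h), knows(h,c)
round 1: derive deriv(d,f) via R2 from edge(d,h), knows(h,f)
round 1: derive deriv(f,a) via R2 from edge(f,d), knows(d,a)
round 1: derive deriv(f,h) via R2 from edge(f,g), knows(g,h)
round 1: derive deriv(i,a) via R2 from edge(i,h), knows(h,a)
round 1: derive deriv(i,c) via R2 from edge(i,h), knows(h,c)
round 1: derive deriv(i,f) via R2 from edge(i,h), knows(h,f)
round 2: derive deriv(a,a) via R1 from deriv(a,c), deriv(c,a)
round 2: derive deriv(a,b) via R1 from deriv(a,g), deriv(g,b)
round 2: derive deriv(a,d) via R1 from deriv(a,c), deriv(c,d)
round 2: derive deriv(a,h) via R1 from deriv(a,c), deriv(c,h)
round 2: derive deriv(a,j) via R1 from deriv(a,c), deriv(c,j)
round 2: derive deriv(b,c) via R1 from deriv(b,a), deriv(a,c)
round 2: derive deriv(b,f) via R1 from deriv(b,a), deriv(a,f)
round 2: derive deriv(b,g) via R1 from deriv(b,a), deriv(a,g)
round 2: derive deriv(c,g) via R1 from deriv(c,a), deriv(a,g)
round 2: derive deriv(c,i) via R1 from deriv(c,j), deriv(j,i)
round 2: derive deriv(d,d) via R1 from deriv(d,c), deriv(c,d)
round 2: derive deriv(d,g) via R1 from deriv(d,a), deriv(a,g)
round 2: derive deriv(d,j) via R1 from deriv(d,c), deriv(c,j)
round 2: derive deriv(f,b) via R1 from deriv(f,g), deriv(g,b)
round 2: derive deriv(f,c) via R1 from deriv(f,a), deriv(a,c)
round 2: derive deriv(f,f) via R1 from deriv(f,a), deriv(a,f)
round 2: derive deriv(f,i) via R1 from deriv(f,j), deriv(j,i)
round 2: derive deriv(g,a) via R1 from deriv(g,b), deriv(b,a)
round 2: derive deriv(i,d) via R1 from deriv(i,c), deriv(c,d)
round 2: derive deriv(i,g) via R1 from deriv(i,a), deriv(a,g)
round 2: derive deriv(i,j) via R1 from deriv(i,c), deriv(c,j)
round 2: derive deriv(j,a) via R1 from deriv(j,i), deriv(i,a)
round 2: derive deriv(j,c) via R1 from deriv(j,i), deriv(i,c)
round 2: derive deriv(j,f) via R1 from deriv(j,i), deriv(i,f)
round 2: derive deriv(j,h) via R1 from deriv(j,i), deriv(i,h)
round 3: derive deriv(a,i) via R1 from deriv(a,c), deriv(c,i)
round 3: derive deriv(b,d) via R1 from deriv(b,a), deriv(a,d)
round 3: derive deriv(b,h) via R1 from deriv(b,a), deriv(a,h)
round 3: derive deriv(b,i) via R1 from deriv(b,c), deriv(c,i)
round 3: derive deriv(b,j) via R1 from deriv(b,a), deriv(a,j)
round 3: derive deriv(c,b) via R1 from deriv(c,a), deriv(a,b)
round 3: derive deriv(d,b) via R1 from deriv(d,a), deriv(a,b)
round 3: derive deriv(d,i) via R1 from deriv(d,c), deriv(c,i)
round 3: derive deriv(g,c) via R1 from deriv(g,a), deriv(a,c)
round 3: derive deriv(g,d) via R1 from deriv(g,a), deriv(a,d)
round 3: derive deriv(g,f) via R1 from deriv(g,a), deriv(a,f)
round 3: derive deriv(g,g) via R1 from deriv(g,a), deriv(a,g)
round 3: derive deriv(g,h) via R1 from deriv(g,a), deriv(a,h)
round 3: derive deriv(g,j) via R1 from deriv(g,a), deriv(a,j)
round 3: derive deriv(i,b) via R1 from deriv(i,a), deriv(a,b)
round 3: derive deriv(j,b) via R1 from deriv(j,a), deriv(a,b)
round 3: derive deriv(j,d) via R1 from deriv(j,a), deriv(a,d)
round 3: derive deriv(j,g) via R1 from deriv(j,a), deriv(a,g)
round 3: derive deriv(j,j) via R1 from deriv(j,a), deriv(a,j)
round 4: derive deriv(g,i) via R1 from deriv(g,a), deriv(a,i)

deriv(f,f)  [via R1]
  deriv(f,a)  [via R2]
    edge(f,d)  [fact]
    knows(d,a)  [fact]
  deriv(a,f)  [via R0]
    edge(a,f)  [fact]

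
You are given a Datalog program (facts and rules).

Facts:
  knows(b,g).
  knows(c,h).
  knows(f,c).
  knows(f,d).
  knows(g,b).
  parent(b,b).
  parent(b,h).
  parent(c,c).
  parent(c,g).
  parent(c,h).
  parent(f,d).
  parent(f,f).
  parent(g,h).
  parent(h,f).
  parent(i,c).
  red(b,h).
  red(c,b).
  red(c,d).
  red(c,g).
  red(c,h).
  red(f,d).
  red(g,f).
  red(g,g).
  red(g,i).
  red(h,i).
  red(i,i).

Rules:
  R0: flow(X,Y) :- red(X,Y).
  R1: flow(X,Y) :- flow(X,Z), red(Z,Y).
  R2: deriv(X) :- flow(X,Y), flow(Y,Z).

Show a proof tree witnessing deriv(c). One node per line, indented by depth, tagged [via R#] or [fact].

round 1: derive flow(b,h) via R0 from red(b,h)
round 1: derive flow(c,b) via R0 from red(c,b)
round 1: derive flow(c,d) via R0 from red(c,d)
round 1: derive flow(c,g) via R0 from red(c,g)
round 1: derive flow(c,h) via R0 from red(c,h)
round 1: derive flow(f,d) via R0 from red(f,d)
round 1: derive flow(g,f) via R0 from red(g,f)
round 1: derive flow(g,g) via R0 from red(g,g)
round 1: derive flow(g,i) via R0 from red(g,i)
round 1: derive flow(h,i) via R0 from red(h,i)
round 1: derive flow(i,i) via R0 from red(i,i)
round 2: derive flow(b,i) via R1 from flow(b,h), red(h,i)
round 2: derive flow(c,f) via R1 from flow(c,g), red(g,f)
round 2: derive flow(c,i) via R1 from flow(c,g), red(g,i)
round 2: derive flow(g,d) via R1 from flow(g,f), red(f,d)
round 2: derive deriv(b) via R2 from flow(b,h), flow(h,i)
round 2: derive deriv(c) via R2 from flow(c,b), flow(b,h)
round 2: derive deriv(g) via R2 from flow(g,f), flow(f,d)
round 2: derive deriv(h) via R2 from flow(h,i), flow(i,i)
round 2: derive deriv(i) via R2 from flow(i,i), flow(i,i)

deriv(c)  [via R2]
  flow(c,b)  [via R0]
    red(c,b)  [fact]
  flow(b,h)  [via R0]
    red(b,h)  [fact]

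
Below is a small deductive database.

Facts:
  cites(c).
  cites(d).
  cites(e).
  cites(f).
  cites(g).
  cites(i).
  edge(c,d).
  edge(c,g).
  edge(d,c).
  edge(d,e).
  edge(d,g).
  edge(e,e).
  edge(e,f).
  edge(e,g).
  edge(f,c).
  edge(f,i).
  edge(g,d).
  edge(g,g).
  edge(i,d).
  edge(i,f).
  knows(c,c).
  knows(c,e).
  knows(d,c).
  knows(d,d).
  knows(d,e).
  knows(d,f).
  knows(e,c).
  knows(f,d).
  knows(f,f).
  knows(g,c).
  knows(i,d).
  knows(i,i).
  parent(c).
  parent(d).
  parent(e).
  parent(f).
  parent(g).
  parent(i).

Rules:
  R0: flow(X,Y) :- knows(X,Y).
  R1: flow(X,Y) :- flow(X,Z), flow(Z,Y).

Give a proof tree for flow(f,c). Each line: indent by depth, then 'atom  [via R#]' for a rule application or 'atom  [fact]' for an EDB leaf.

flow(f,c)  [via R1]
  flow(f,d)  [via R0]
    knows(f,d)  [fact]
  flow(d,c)  [via R0]
    knows(d,c)  [fact]

round 1: derive flow(c,c) via R0 from knows(c,c)
round 1: derive flow(c,e) via R0 from knows(c,e)
round 1: derive flow(d,c) via R0 from knows(d,c)
round 1: derive flow(d,d) via R0 from knows(d,d)
round 1: derive flow(d,e) via R0 from knows(d,e)
round 1: derive flow(d,f) via R0 from knows(d,f)
round 1: derive flow(e,c) via R0 from knows(e,c)
round 1: derive flow(f,d) via R0 from knows(f,d)
round 1: derive flow(f,f) via R0 from knows(f,f)
round 1: derive flow(g,c) via R0 from knows(g,c)
round 1: derive flow(i,d) via R0 from knows(i,d)
round 1: derive flow(i,i) via R0 from knows(i,i)
round 2: derive flow(e,e) via R1 from flow(e,c), flow(c,e)
round 2: derive flow(f,c) via R1 from flow(f,d), flow(d,c)
round 2: derive flow(f,e) via R1 from flow(f,d), flow(d,e)
round 2: derive flow(g,e) via R1 from flow(g,c), flow(c,e)
round 2: derive flow(i,c) via R1 from flow(i,d), flow(d,c)
round 2: derive flow(i,e) via R1 from flow(i,d), flow(d,e)
round 2: derive flow(i,f) via R1 from flow(i,d), flow(d,f)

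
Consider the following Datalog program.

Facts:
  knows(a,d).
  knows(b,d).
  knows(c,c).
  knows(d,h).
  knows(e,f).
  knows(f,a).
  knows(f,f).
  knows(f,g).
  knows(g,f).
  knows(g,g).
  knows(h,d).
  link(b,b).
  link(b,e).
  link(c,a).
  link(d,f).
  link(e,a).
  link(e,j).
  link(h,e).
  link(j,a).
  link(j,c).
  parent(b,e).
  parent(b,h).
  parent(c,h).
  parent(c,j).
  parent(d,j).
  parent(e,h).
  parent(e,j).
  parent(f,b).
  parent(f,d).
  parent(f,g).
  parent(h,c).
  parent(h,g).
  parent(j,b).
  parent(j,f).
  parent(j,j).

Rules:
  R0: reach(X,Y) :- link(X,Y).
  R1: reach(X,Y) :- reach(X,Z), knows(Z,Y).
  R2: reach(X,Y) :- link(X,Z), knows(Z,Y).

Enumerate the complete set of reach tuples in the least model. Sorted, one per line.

reach(b,a)
reach(b,b)
reach(b,d)
reach(b,e)
reach(b,f)
reach(b,g)
reach(b,h)
reach(c,a)
reach(c,d)
reach(c,h)
reach(d,a)
reach(d,d)
reach(d,f)
reach(d,g)
reach(d,h)
reach(e,a)
reach(e,d)
reach(e,h)
reach(e,j)
reach(h,a)
reach(h,d)
reach(h,e)
reach(h,f)
reach(h,g)
reach(h,h)
reach(j,a)
reach(j,c)
reach(j,d)
reach(j,h)

round 1: derive reach(b,b) via R0 from link(b,b)
round 1: derive reach(b,e) via R0 from link(b,e)
round 1: derive reach(c,a) via R0 from link(c,a)
round 1: derive reach(d,f) via R0 from link(d,f)
round 1: derive reach(e,a) via R0 from link(e,a)
round 1: derive reach(e,j) via R0 from link(e,j)
round 1: derive reach(h,e) via R0 from link(h,e)
round 1: derive reach(j,a) via R0 from link(j,a)
round 1: derive reach(j,c) via R0 from link(j,c)
round 1: derive reach(b,d) via R2 from link(b,b), knows(b,d)
round 1: derive reach(b,f) via R2 from link(b,e), knows(e,f)
round 1: derive reach(c,d) via R2 from link(c,a), knows(a,d)
round 1: derive reach(d,a) via R2 from link(d,f), knows(f,a)
round 1: derive reach(d,g) via R2 from link(d,f), knows(f,g)
round 1: derive reach(e,d) via R2 from link(e,a), knows(a,d)
round 1: derive reach(h,f) via R2 from link(h,e), knows(e,f)
round 1: derive reach(j,d) via R2 from link(j,a), knows(a,d)
round 2: derive reach(b,a) via R1 from reach(b,f), knows(f,a)
round 2: derive reach(b,g) via R1 from reach(b,f), knows(f,g)
round 2: derive reach(b,h) via R1 from reach(b,d), knows(d,h)
round 2: derive reach(c,h) via R1 from reach(c,d), knows(d,h)
round 2: derive reach(d,d) via R1 from reach(d,a), knows(a,d)
round 2: derive reach(e,h) via R1 from reach(e,d), knows(d,h)
round 2: derive reach(h,a) via R1 from reach(h,f), knows(f,a)
round 2: derive reach(h,g) via R1 from reach(h,f), knows(f,g)
round 2: derive reach(j,h) via R1 from reach(j,d), knows(d,h)
round 3: derive reach(d,h) via R1 from reach(d,d), knows(d,h)
round 3: derive reach(h,d) via R1 from reach(h,a), knows(a,d)
round 4: derive reach(h,h) via R1 from reach(h,d), knows(d,h)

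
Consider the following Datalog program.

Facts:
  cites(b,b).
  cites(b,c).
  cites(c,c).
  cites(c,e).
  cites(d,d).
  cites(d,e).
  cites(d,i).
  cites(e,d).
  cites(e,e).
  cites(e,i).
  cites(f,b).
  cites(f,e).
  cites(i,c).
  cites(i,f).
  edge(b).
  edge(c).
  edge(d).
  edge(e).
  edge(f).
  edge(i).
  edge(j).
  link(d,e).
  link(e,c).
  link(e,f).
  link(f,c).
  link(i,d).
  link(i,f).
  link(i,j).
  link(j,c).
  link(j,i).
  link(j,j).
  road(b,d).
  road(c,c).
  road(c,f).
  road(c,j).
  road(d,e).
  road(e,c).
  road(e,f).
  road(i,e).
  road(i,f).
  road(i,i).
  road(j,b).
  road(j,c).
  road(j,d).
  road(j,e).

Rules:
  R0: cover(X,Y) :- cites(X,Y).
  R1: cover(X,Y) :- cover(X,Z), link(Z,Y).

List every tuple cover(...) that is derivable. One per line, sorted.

round 1: derive cover(b,b) via R0 from cites(b,b)
round 1: derive cover(b,c) via R0 from cites(b,c)
round 1: derive cover(c,c) via R0 from cites(c,c)
round 1: derive cover(c,e) via R0 from cites(c,e)
round 1: derive cover(d,d) via R0 from cites(d,d)
round 1: derive cover(d,e) via R0 from cites(d,e)
round 1: derive cover(d,i) via R0 from cites(d,i)
round 1: derive cover(e,d) via R0 from cites(e,d)
round 1: derive cover(e,e) via R0 from cites(e,e)
round 1: derive cover(e,i) via R0 from cites(e,i)
round 1: derive cover(f,b) via R0 from cites(f,b)
round 1: derive cover(f,e) via R0 from cites(f,e)
round 1: derive cover(i,c) via R0 from cites(i,c)
round 1: derive cover(i,f) via R0 from cites(i,f)
round 2: derive cover(c,f) via R1 from cover(c,e), link(e,f)
round 2: derive cover(d,c) via R1 from cover(d,e), link(e,c)
round 2: derive cover(d,f) via R1 from cover(d,e), link(e,f)
round 2: derive cover(d,j) via R1 from cover(d,i), link(i,j)
round 2: derive cover(e,c) via R1 from cover(e,e), link(e,c)
round 2: derive cover(e,f) via R1 from cover(e,e), link(e,f)
round 2: derive cover(e,j) via R1 from cover(e,i), link(i,j)
round 2: derive cover(f,c) via R1 from cover(f,e), link(e,c)
round 2: derive cover(f,f) via R1 from cover(f,e), link(e,f)

cover(b,b)
cover(b,c)
cover(c,c)
cover(c,e)
cover(c,f)
cover(d,c)
cover(d,d)
cover(d,e)
cover(d,f)
cover(d,i)
cover(d,j)
cover(e,c)
cover(e,d)
cover(e,e)
cover(e,f)
cover(e,i)
cover(e,j)
cover(f,b)
cover(f,c)
cover(f,e)
cover(f,f)
cover(i,c)
cover(i,f)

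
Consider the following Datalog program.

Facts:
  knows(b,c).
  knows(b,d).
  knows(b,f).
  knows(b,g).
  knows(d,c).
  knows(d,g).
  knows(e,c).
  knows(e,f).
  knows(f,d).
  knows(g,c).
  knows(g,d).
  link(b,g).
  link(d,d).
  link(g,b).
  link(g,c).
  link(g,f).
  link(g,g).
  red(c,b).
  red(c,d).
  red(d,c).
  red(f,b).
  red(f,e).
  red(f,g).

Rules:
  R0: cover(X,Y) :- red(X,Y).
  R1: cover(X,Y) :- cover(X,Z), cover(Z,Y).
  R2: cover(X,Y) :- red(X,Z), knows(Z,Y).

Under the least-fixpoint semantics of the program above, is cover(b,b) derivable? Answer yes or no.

no

round 1: derive cover(c,b) via R0 from red(c,b)
round 1: derive cover(c,d) via R0 from red(c,d)
round 1: derive cover(d,c) via R0 from red(d,c)
round 1: derive cover(f,b) via R0 from red(f,b)
round 1: derive cover(f,e) via R0 from red(f,e)
round 1: derive cover(f,g) via R0 from red(f,g)
round 1: derive cover(c,c) via R2 from red(c,b), knows(b,c)
round 1: derive cover(c,f) via R2 from red(c,b), knows(b,f)
round 1: derive cover(c,g) via R2 from red(c,b), knows(b,g)
round 1: derive cover(f,c) via R2 from red(f,b), knows(b,c)
round 1: derive cover(f,d) via R2 from red(f,b), knows(b,d)
round 1: derive cover(f,f) via R2 from red(f,b), knows(b,f)
round 2: derive cover(c,e) via R1 from cover(c,f), cover(f,e)
round 2: derive cover(d,b) via R1 from cover(d,c), cover(c,b)
round 2: derive cover(d,d) via R1 from cover(d,c), cover(c,d)
round 2: derive cover(d,f) via R1 from cover(d,c), cover(c,f)
round 2: derive cover(d,g) via R1 from cover(d,c), cover(c,g)
round 3: derive cover(d,e) via R1 from cover(d,c), cover(c,e)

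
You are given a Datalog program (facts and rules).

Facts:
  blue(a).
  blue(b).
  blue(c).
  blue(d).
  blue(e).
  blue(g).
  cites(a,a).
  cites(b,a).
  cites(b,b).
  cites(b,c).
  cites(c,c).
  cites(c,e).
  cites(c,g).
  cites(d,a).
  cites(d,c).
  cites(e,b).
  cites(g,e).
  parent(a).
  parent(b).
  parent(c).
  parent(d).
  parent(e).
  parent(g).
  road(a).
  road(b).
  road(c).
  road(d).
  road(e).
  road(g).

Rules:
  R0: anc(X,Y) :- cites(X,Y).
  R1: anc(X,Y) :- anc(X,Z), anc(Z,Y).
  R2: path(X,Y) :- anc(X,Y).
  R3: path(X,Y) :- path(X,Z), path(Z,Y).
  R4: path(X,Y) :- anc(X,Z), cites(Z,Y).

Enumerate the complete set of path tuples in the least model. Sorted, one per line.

round 1: derive anc(a,a) via R0 from cites(a,a)
round 1: derive anc(b,a) via R0 from cites(b,a)
round 1: derive anc(b,b) via R0 from cites(b,b)
round 1: derive anc(b,c) via R0 from cites(b,c)
round 1: derive anc(c,c) via R0 from cites(c,c)
round 1: derive anc(c,e) via R0 from cites(c,e)
round 1: derive anc(c,g) via R0 from cites(c,g)
round 1: derive anc(d,a) via R0 from cites(d,a)
round 1: derive anc(d,c) via R0 from cites(d,c)
round 1: derive anc(e,b) via R0 from cites(e,b)
round 1: derive anc(g,e) via R0 from cites(g,e)
round 2: derive anc(b,e) via R1 from anc(b,c), anc(c,e)
round 2: derive anc(b,g) via R1 from anc(b,c), anc(c,g)
round 2: derive anc(c,b) via R1 from anc(c,e), anc(e,b)
round 2: derive anc(d,e) via R1 from anc(d,c), anc(c,e)
round 2: derive anc(d,g) via R1 from anc(d,c), anc(c,g)
round 2: derive anc(e,a) via R1 from anc(e,b), anc(b,a)
round 2: derive anc(e,c) via R1 from anc(e,b), anc(b,c)
round 2: derive anc(g,b) via R1 from anc(g,e), anc(e,b)
round 2: derive path(a,a) via R2 from anc(a,a)
round 2: derive path(b,a) via R2 from anc(b,a)
round 2: derive path(b,b) via R2 from anc(b,b)
round 2: derive path(b,c) via R2 from anc(b,c)
round 2: derive path(c,c) via R2 from anc(c,c)
round 2: derive path(c,e) via R2 from anc(c,e)
round 2: derive path(c,g) via R2 from anc(c,g)
round 2: derive path(d,a) via R2 from anc(d,a)
round 2: derive path(d,c) via R2 from anc(d,c)
round 2: derive path(e,b) via R2 from anc(e,b)
round 2: derive path(g,e) via R2 from anc(g,e)
round 2: derive path(b,e) via R4 from anc(b,c), cites(c,e)
round 2: derive path(b,g) via R4 from anc(b,c), cites(c,g)
round 2: derive path(c,b) via R4 from anc(c,e), cites(e,b)
round 2: derive path(d,e) via R4 from anc(d,c), cites(c,e)
round 2: derive path(d,g) via R4 from anc(d,c), cites(c,g)
round 2: derive path(e,a) via R4 from anc(e,b), cites(b,a)
round 2: derive path(e,c) via R4 from anc(e,b), cites(b,c)
round 2: derive path(g,b) via R4 from anc(g,e), cites(e,b)
round 3: derive anc(c,a) via R1 from anc(c,b), anc(b,a)
round 3: derive anc(d,b) via R1 from anc(d,c), anc(c,b)
round 3: derive anc(e,e) via R1 from anc(e,b), anc(b,e)
round 3: derive anc(e,g) via R1 from anc(e,b), anc(b,g)
round 3: derive anc(g,a) via R1 from anc(g,b), anc(b,a)
round 3: derive anc(g,c) via R1 from anc(g,b), anc(b,c)
round 3: derive anc(g,g) via R1 from anc(g,b), anc(b,g)
round 3: derive path(c,a) via R3 from path(c,b), path(b,a)
round 3: derive path(d,b) via R3 from path(d,c), path(c,b)
round 3: derive path(e,e) via R3 from path(e,b), path(b,e)
round 3: derive path(e,g) via R3 from path(e,b), path(b,g)
round 3: derive path(g,a) via R3 from path(g,b), path(b,a)
round 3: derive path(g,c) via R3 from path(g,b), path(b,c)
round 3: derive path(g,g) via R3 from path(g,b), path(b,g)

path(a,a)
path(b,a)
path(b,b)
path(b,c)
path(b,e)
path(b,g)
path(c,a)
path(c,b)
path(c,c)
path(c,e)
path(c,g)
path(d,a)
path(d,b)
path(d,c)
path(d,e)
path(d,g)
path(e,a)
path(e,b)
path(e,c)
path(e,e)
path(e,g)
path(g,a)
path(g,b)
path(g,c)
path(g,e)
path(g,g)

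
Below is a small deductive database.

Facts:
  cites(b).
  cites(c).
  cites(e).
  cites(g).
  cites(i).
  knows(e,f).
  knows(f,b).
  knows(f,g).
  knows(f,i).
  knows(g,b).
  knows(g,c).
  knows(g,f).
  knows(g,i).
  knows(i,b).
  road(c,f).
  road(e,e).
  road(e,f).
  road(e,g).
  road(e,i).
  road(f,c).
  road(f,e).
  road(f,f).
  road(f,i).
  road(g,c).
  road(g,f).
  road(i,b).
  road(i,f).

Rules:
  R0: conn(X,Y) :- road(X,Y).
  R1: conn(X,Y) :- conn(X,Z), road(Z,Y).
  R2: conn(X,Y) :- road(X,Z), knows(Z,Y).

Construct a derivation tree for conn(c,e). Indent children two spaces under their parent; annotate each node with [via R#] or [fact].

conn(c,e)  [via R1]
  conn(c,f)  [via R0]
    road(c,f)  [fact]
  road(f,e)  [fact]

round 1: derive conn(c,f) via R0 from road(c,f)
round 1: derive conn(e,e) via R0 from road(e,e)
round 1: derive conn(e,f) via R0 from road(e,f)
round 1: derive conn(e,g) via R0 from road(e,g)
round 1: derive conn(e,i) via R0 from road(e,i)
round 1: derive conn(f,c) via R0 from road(f,c)
round 1: derive conn(f,e) via R0 from road(f,e)
round 1: derive conn(f,f) via R0 from road(f,f)
round 1: derive conn(f,i) via R0 from road(f,i)
round 1: derive conn(g,c) via R0 from road(g,c)
round 1: derive conn(g,f) via R0 from road(g,f)
round 1: derive conn(i,b) via R0 from road(i,b)
round 1: derive conn(i,f) via R0 from road(i,f)
round 1: derive conn(c,b) via R2 from road(c,f), knows(f,b)
round 1: derive conn(c,g) via R2 from road(c,f), knows(f,g)
round 1: derive conn(c,i) via R2 from road(c,f), knows(f,i)
round 1: derive conn(e,b) via R2 from road(e,f), knows(f,b)
round 1: derive conn(e,c) via R2 from road(e,g), knows(g,c)
round 1: derive conn(f,b) via R2 from road(f,f), knows(f,b)
round 1: derive conn(f,g) via R2 from road(f,f), knows(f,g)
round 1: derive conn(g,b) via R2 from road(g,f), knows(f,b)
round 1: derive conn(g,g) via R2 from road(g,f), knows(f,g)
round 1: derive conn(g,i) via R2 from road(g,f), knows(f,i)
round 1: derive conn(i,g) via R2 from road(i,f), knows(f,g)
round 1: derive conn(i,i) via R2 from road(i,f), knows(f,i)
round 2: derive conn(c,c) via R1 from conn(c,f), road(f,c)
round 2: derive conn(c,e) via R1 from conn(c,f), road(f,e)
round 2: derive conn(g,e) via R1 from conn(g,f), road(f,e)
round 2: derive conn(i,c) via R1 from conn(i,f), road(f,c)
round 2: derive conn(i,e) via R1 from conn(i,f), road(f,e)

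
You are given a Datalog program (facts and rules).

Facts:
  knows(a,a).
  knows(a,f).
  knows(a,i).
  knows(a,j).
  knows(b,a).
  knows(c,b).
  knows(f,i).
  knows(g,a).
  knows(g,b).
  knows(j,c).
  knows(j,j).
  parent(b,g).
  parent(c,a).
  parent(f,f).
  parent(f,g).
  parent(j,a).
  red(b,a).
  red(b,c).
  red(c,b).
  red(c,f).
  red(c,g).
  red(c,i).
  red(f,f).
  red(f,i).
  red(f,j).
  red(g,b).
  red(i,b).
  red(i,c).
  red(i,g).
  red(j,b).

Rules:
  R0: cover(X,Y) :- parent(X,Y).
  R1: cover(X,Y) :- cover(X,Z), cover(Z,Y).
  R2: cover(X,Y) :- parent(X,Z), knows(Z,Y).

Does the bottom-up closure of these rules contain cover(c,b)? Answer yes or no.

yes

round 1: derive cover(b,g) via R0 from parent(b,g)
round 1: derive cover(c,a) via R0 from parent(c,a)
round 1: derive cover(f,f) via R0 from parent(f,f)
round 1: derive cover(f,g) via R0 from parent(f,g)
round 1: derive cover(j,a) via R0 from parent(j,a)
round 1: derive cover(b,a) via R2 from parent(b,g), knows(g,a)
round 1: derive cover(b,b) via R2 from parent(b,g), knows(g,b)
round 1: derive cover(c,f) via R2 from parent(c,a), knows(a,f)
round 1: derive cover(c,i) via R2 from parent(c,a), knows(a,i)
round 1: derive cover(c,j) via R2 from parent(c,a), knows(a,j)
round 1: derive cover(f,a) via R2 from parent(f,g), knows(g,a)
round 1: derive cover(f,b) via R2 from parent(f,g), knows(g,b)
round 1: derive cover(f,i) via R2 from parent(f,f), knows(f,i)
round 1: derive cover(j,f) via R2 from parent(j,a), knows(a,f)
round 1: derive cover(j,i) via R2 from parent(j,a), knows(a,i)
round 1: derive cover(j,j) via R2 from parent(j,a), knows(a,j)
round 2: derive cover(c,b) via R1 from cover(c,f), cover(f,b)
round 2: derive cover(c,g) via R1 from cover(c,f), cover(f,g)
round 2: derive cover(j,b) via R1 from cover(j,f), cover(f,b)
round 2: derive cover(j,g) via R1 from cover(j,f), cover(f,g)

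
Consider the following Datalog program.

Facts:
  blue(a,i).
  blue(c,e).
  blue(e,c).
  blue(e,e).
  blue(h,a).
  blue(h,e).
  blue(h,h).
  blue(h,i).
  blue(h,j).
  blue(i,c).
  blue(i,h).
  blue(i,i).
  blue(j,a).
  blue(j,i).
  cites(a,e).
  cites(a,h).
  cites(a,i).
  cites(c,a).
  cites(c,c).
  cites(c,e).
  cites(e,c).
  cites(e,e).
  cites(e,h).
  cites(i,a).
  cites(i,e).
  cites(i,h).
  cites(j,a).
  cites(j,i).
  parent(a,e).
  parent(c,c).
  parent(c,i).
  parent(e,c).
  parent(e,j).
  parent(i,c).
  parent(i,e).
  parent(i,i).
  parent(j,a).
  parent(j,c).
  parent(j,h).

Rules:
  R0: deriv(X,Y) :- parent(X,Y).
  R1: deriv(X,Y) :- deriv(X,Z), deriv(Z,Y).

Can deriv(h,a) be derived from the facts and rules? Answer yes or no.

no

round 1: derive deriv(a,e) via R0 from parent(a,e)
round 1: derive deriv(c,c) via R0 from parent(c,c)
round 1: derive deriv(c,i) via R0 from parent(c,i)
round 1: derive deriv(e,c) via R0 from parent(e,c)
round 1: derive deriv(e,j) via R0 from parent(e,j)
round 1: derive deriv(i,c) via R0 from parent(i,c)
round 1: derive deriv(i,e) via R0 from parent(i,e)
round 1: derive deriv(i,i) via R0 from parent(i,i)
round 1: derive deriv(j,a) via R0 from parent(j,a)
round 1: derive deriv(j,c) via R0 from parent(j,c)
round 1: derive deriv(j,h) via R0 from parent(j,h)
round 2: derive deriv(a,c) via R1 from deriv(a,e), deriv(e,c)
round 2: derive deriv(a,j) via R1 from deriv(a,e), deriv(e,j)
round 2: derive deriv(c,e) via R1 from deriv(c,i), deriv(i,e)
round 2: derive deriv(e,a) via R1 from deriv(e,j), deriv(j,a)
round 2: derive deriv(e,h) via R1 from deriv(e,j), deriv(j,h)
round 2: derive deriv(e,i) via R1 from deriv(e,c), deriv(c,i)
round 2: derive deriv(i,j) via R1 from deriv(i,e), deriv(e,j)
round 2: derive deriv(j,e) via R1 from deriv(j,a), deriv(a,e)
round 2: derive deriv(j,i) via R1 from deriv(j,c), deriv(c,i)
round 3: derive deriv(a,a) via R1 from deriv(a,e), deriv(e,a)
round 3: derive deriv(a,h) via R1 from deriv(a,e), deriv(e,h)
round 3: derive deriv(a,i) via R1 from deriv(a,c), deriv(c,i)
round 3: derive deriv(c,a) via R1 from deriv(c,e), deriv(e,a)
round 3: derive deriv(c,h) via R1 from deriv(c,e), deriv(e,h)
round 3: derive deriv(c,j) via R1 from deriv(c,e), deriv(e,j)
round 3: derive deriv(e,e) via R1 from deriv(e,a), deriv(a,e)
round 3: derive deriv(i,a) via R1 from deriv(i,e), deriv(e,a)
round 3: derive deriv(i,h) via R1 from deriv(i,e), deriv(e,h)
round 3: derive deriv(j,j) via R1 from deriv(j,a), deriv(a,j)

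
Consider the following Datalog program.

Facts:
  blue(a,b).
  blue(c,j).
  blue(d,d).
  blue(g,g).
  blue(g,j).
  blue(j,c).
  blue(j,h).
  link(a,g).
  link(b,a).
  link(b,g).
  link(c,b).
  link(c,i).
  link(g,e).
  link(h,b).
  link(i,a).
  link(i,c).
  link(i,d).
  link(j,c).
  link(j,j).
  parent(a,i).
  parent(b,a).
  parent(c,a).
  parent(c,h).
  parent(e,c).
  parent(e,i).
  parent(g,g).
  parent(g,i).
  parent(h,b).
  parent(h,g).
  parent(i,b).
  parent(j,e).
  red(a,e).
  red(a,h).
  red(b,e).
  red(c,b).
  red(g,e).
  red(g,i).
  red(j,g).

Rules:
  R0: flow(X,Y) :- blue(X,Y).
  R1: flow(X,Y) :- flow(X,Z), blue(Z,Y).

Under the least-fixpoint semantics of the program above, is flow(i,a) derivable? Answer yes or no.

round 1: derive flow(a,b) via R0 from blue(a,b)
round 1: derive flow(c,j) via R0 from blue(c,j)
round 1: derive flow(d,d) via R0 from blue(d,d)
round 1: derive flow(g,g) via R0 from blue(g,g)
round 1: derive flow(g,j) via R0 from blue(g,j)
round 1: derive flow(j,c) via R0 from blue(j,c)
round 1: derive flow(j,h) via R0 from blue(j,h)
round 2: derive flow(c,c) via R1 from flow(c,j), blue(j,c)
round 2: derive flow(c,h) via R1 from flow(c,j), blue(j,h)
round 2: derive flow(g,c) via R1 from flow(g,j), blue(j,c)
round 2: derive flow(g,h) via R1 from flow(g,j), blue(j,h)
round 2: derive flow(j,j) via R1 from flow(j,c), blue(c,j)

no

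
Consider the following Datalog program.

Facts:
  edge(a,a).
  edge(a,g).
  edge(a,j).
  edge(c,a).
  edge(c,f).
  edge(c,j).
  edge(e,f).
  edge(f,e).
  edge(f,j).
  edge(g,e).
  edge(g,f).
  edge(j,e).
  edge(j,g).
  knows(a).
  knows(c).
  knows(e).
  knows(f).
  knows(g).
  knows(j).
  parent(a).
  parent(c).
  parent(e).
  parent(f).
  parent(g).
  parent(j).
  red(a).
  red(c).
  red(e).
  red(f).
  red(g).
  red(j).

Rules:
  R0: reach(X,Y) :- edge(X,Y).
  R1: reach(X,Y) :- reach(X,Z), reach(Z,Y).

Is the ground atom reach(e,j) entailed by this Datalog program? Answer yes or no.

yes

round 1: derive reach(a,a) via R0 from edge(a,a)
round 1: derive reach(a,g) via R0 from edge(a,g)
round 1: derive reach(a,j) via R0 from edge(a,j)
round 1: derive reach(c,a) via R0 from edge(c,a)
round 1: derive reach(c,f) via R0 from edge(c,f)
round 1: derive reach(c,j) via R0 from edge(c,j)
round 1: derive reach(e,f) via R0 from edge(e,f)
round 1: derive reach(f,e) via R0 from edge(f,e)
round 1: derive reach(f,j) via R0 from edge(f,j)
round 1: derive reach(g,e) via R0 from edge(g,e)
round 1: derive reach(g,f) via R0 from edge(g,f)
round 1: derive reach(j,e) via R0 from edge(j,e)
round 1: derive reach(j,g) via R0 from edge(j,g)
round 2: derive reach(a,e) via R1 from reach(a,g), reach(g,e)
round 2: derive reach(a,f) via R1 from reach(a,g), reach(g,f)
round 2: derive reach(c,e) via R1 from reach(c,f), reach(f,e)
round 2: derive reach(c,g) via R1 from reach(c,a), reach(a,g)
round 2: derive reach(e,e) via R1 from reach(e,f), reach(f,e)
round 2: derive reach(e,j) via R1 from reach(e,f), reach(f,j)
round 2: derive reach(f,f) via R1 from reach(f,e), reach(e,f)
round 2: derive reach(f,g) via R1 from reach(f,j), reach(j,g)
round 2: derive reach(g,j) via R1 from reach(g,f), reach(f,j)
round 2: derive reach(j,f) via R1 from reach(j,e), reach(e,f)
round 3: derive reach(e,g) via R1 from reach(e,f), reach(f,g)
round 3: derive reach(g,g) via R1 from reach(g,f), reach(f,g)
round 3: derive reach(j,j) via R1 from reach(j,e), reach(e,j)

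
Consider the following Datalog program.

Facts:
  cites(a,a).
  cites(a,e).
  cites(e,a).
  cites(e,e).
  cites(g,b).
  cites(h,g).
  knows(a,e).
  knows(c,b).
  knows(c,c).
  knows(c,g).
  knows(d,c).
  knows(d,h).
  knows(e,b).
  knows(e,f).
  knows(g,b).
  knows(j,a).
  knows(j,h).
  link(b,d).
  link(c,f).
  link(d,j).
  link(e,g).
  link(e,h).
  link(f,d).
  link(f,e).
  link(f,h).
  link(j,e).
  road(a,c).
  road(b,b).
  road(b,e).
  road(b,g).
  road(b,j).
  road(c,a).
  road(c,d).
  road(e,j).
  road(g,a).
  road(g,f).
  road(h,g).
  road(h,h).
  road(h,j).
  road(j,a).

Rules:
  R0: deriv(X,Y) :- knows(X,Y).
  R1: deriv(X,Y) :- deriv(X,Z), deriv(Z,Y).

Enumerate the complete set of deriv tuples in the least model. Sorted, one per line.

round 1: derive deriv(a,e) via R0 from knows(a,e)
round 1: derive deriv(c,b) via R0 from knows(c,b)
round 1: derive deriv(c,c) via R0 from knows(c,c)
round 1: derive deriv(c,g) via R0 from knows(c,g)
round 1: derive deriv(d,c) via R0 from knows(d,c)
round 1: derive deriv(d,h) via R0 from knows(d,h)
round 1: derive deriv(e,b) via R0 from knows(e,b)
round 1: derive deriv(e,f) via R0 from knows(e,f)
round 1: derive deriv(g,b) via R0 from knows(g,b)
round 1: derive deriv(j,a) via R0 from knows(j,a)
round 1: derive deriv(j,h) via R0 from knows(j,h)
round 2: derive deriv(a,b) via R1 from deriv(a,e), deriv(e,b)
round 2: derive deriv(a,f) via R1 from deriv(a,e), deriv(e,f)
round 2: derive deriv(d,b) via R1 from deriv(d,c), deriv(c,b)
round 2: derive deriv(d,g) via R1 from deriv(d,c), deriv(c,g)
round 2: derive deriv(j,e) via R1 from deriv(j,a), deriv(a,e)
round 3: derive deriv(j,b) via R1 from deriv(j,a), deriv(a,b)
round 3: derive deriv(j,f) via R1 from deriv(j,a), deriv(a,f)

deriv(a,b)
deriv(a,e)
deriv(a,f)
deriv(c,b)
deriv(c,c)
deriv(c,g)
deriv(d,b)
deriv(d,c)
deriv(d,g)
deriv(d,h)
deriv(e,b)
deriv(e,f)
deriv(g,b)
deriv(j,a)
deriv(j,b)
deriv(j,e)
deriv(j,f)
deriv(j,h)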